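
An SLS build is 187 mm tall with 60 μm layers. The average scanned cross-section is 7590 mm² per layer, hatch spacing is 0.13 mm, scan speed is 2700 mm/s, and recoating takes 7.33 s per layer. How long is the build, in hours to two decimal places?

25.07 hours

Number of layers: 187 / 0.06 → 3117 (rounded up).
Hatch length per layer: 7590 / 0.13 → 58384.6 mm.
Per-layer scan time = 58384.6 / 2700, so 21.6239 s.
Per-layer time = 21.6239 + 7.33 = 28.9539 s.
3117 layers × 28.9539 s/layer = 90249.3063 s, i.e. 25.07 hours.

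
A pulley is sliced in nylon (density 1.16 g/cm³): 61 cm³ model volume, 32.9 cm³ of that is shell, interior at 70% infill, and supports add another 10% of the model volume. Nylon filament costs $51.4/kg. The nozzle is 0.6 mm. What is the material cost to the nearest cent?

Interior volume = 61 − 32.9, so 28.1 cm³.
Infill deposited: 0.70 × 28.1 → 19.67 cm³.
Support: 0.10 × 61 → 6.1 cm³.
Deposited volume: 32.9 + 19.67 + 6.1 → 58.67 cm³.
Mass: 58.67 × 1.16 → 68.0572 g.
At $51.4/kg: 68.0572/1000 × 51.4 = $3.50.

$3.50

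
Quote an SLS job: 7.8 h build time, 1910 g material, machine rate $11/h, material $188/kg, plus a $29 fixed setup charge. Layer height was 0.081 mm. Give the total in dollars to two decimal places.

Time charge: 11 × 7.8 → $85.80.
Material cost: 188 × 1910/1000 → $359.08.
Total = 85.80 + 359.08 + 29 = $473.88.

$473.88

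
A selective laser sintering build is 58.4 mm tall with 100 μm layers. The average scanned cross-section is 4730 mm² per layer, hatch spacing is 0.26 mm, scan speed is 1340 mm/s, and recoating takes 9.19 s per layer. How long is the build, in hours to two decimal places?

3.69 hours

Layer count = ceil(58.4 / 0.1) = 584.
Per-layer scan distance = 4730 / 0.26 = 18192.3 mm.
Scan time per layer: 18192.3 / 1340 → 13.5763 s.
Per-layer time: 13.5763 + 9.19 → 22.7663 s.
Total: 584 × 22.7663 s = 13295.5192 s → 3.69 hours.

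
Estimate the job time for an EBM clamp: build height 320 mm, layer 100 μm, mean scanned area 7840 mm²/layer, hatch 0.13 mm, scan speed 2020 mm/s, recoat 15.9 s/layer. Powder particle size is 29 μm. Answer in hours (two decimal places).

40.67 hours

Layers = ⌈320/0.1⌉ = 3200.
Scan path per layer: 7840 / 0.13 → 60307.7 mm.
Beam time per layer: 60307.7 / 2020 → 29.8553 s.
Time per layer = 29.8553 + 15.9 = 45.7553 s.
3200 layers × 45.7553 s/layer = 146416.96 s, i.e. 40.67 hours.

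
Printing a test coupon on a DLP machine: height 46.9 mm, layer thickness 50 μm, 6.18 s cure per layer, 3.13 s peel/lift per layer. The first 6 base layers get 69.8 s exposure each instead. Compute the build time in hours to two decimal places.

2.53 hours

Layer count = ceil(46.9 / 0.05) = 938.
Base layers: 6 × (69.8 + 3.13) → 437.58 s.
Remaining layers = 932 × (6.18 + 3.13) = 8676.92 s.
Total = 437.58 + 8676.92 = 9114.5 s = 2.53 hours.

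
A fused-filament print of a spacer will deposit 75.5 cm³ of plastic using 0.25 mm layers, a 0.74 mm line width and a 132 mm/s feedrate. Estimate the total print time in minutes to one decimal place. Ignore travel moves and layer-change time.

51.5 minutes

Bead cross-section = 0.25 × 0.74 = 0.185 mm².
Toolpath length = 75.5 cm³ / 0.185 mm² = 75500 / 0.185 = 408108.1 mm.
Print-move time = 408108.1 / 132, so 3091.7 s.
That's 3091.7 s → 51.5 minutes.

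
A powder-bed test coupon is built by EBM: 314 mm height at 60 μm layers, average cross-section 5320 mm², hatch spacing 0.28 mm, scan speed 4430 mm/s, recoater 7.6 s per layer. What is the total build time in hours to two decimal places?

Layers = ⌈314/0.06⌉ = 5234.
Hatch length per layer = 5320 / 0.28 = 19000 mm.
Beam time per layer = 19000 / 4430, so 4.2889 s.
Layer cycle: 4.2889 + 7.6 → 11.8889 s.
Build time = 5234 × 11.8889 = 62226.5026 s = 17.29 hours.

17.29 hours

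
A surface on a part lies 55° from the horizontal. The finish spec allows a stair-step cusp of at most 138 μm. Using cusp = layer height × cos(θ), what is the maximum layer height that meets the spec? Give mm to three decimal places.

t = h_c / cos θ = 0.138 / 0.5736 = 0.241 mm.

0.241 mm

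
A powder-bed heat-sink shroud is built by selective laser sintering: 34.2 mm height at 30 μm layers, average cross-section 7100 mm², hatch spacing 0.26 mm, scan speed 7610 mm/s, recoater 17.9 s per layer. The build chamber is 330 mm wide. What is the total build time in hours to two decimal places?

Layers = ⌈34.2/0.03⌉ = 1140.
Hatch length per layer: 7100 / 0.26 → 27307.7 mm.
Per-layer scan time = 27307.7 / 7610 = 3.5884 s.
Time per layer: 3.5884 + 17.9 → 21.4884 s.
Build time = 1140 × 21.4884 = 24496.776 s = 6.80 hours.

6.80 hours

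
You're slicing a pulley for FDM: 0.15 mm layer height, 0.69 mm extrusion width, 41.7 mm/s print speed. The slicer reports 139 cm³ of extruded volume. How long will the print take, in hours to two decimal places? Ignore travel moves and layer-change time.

Bead cross-section: 0.15 × 0.69 → 0.1035 mm².
Toolpath length = 139 cm³ / 0.1035 mm² = 139000 / 0.1035 = 1342995.2 mm.
Extrusion time: 1342995.2 / 41.7 → 32206.1 s.
In the requested units: 32206.1 s = 8.95 hours.

8.95 hours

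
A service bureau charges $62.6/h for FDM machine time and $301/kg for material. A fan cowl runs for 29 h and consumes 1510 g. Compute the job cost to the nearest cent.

Time charge: 62.6 × 29 → $1815.40.
Material cost = 301 × 1510/1000, so $454.51.
Total = 1815.40 + 454.51 = $2269.91.

$2269.91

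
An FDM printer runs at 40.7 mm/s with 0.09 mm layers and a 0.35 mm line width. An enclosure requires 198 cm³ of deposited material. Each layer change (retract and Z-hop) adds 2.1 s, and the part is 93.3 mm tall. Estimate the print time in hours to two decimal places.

43.50 hours

Bead cross-section = 0.09 × 0.35, so 0.0315 mm².
Path length: 198000 mm³ / 0.0315 mm² → 6285714.3 mm.
Time extruding: 6285714.3 / 40.7 → 154440.2 s.
Layer count = ceil(93.3 / 0.09) = 1037.
Layer-change overhead = 1037 × 2.1, so 2177.7 s.
Altogether 154440.2 + 2177.7 = 156617.9 s, i.e. 43.50 hours.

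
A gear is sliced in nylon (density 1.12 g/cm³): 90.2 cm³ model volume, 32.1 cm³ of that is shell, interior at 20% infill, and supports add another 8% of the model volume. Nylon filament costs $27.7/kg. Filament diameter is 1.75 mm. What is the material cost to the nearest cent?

Infill region = 90.2 − 32.1, so 58.1 cm³.
Infill deposited: 0.20 × 58.1 → 11.62 cm³.
Support = 0.08 × 90.2, so 7.216 cm³.
Total printed volume = 32.1 + 11.62 + 7.216 = 50.936 cm³.
Mass = 50.936 × 1.12 = 57.04832 g.
At $27.7/kg: 57.04832/1000 × 27.7 = $1.58.

$1.58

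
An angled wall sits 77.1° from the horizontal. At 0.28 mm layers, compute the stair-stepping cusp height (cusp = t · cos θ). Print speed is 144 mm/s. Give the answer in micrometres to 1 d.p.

62.5 μm

cos(77.1°) = 0.2233, so cusp = 0.28 × 0.2233 = 0.062524 mm → 62.5 μm.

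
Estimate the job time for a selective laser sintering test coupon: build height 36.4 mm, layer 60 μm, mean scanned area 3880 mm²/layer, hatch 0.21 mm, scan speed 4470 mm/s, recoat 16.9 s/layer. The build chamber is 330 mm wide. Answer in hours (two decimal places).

Layers = ⌈36.4/0.06⌉ = 607.
Per-layer scan distance = 3880 / 0.21, so 18476.2 mm.
Scan time per layer = 18476.2 / 4470 = 4.1334 s.
Layer cycle = 4.1334 + 16.9 = 21.0334 s.
Total: 607 × 21.0334 s = 12767.2738 s → 3.55 hours.

3.55 hours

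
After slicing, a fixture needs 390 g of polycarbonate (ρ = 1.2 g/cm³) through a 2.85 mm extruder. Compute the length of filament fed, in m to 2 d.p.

50.95 m

Extruded volume: 390/1.2 = 325 cm³ (325000 mm³).
Filament cross-section = π × (2.85/2)² = 6.3794 mm².
L = V/A = 325000/6.3794 = 50945.23 mm → 50.95 m.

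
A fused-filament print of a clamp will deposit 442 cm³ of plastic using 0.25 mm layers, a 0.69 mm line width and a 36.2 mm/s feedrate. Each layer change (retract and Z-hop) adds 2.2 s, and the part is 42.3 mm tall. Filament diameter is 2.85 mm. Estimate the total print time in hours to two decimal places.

Line area = 0.25 × 0.69 = 0.1725 mm².
Path length: 442000 mm³ / 0.1725 mm² → 2562318.8 mm.
Time extruding = 2562318.8 / 36.2, so 70782.3 s.
Number of layers: 42.3 / 0.25 → 170 (rounded up).
Z-hop total = 170 × 2.2 = 374 s.
Altogether 70782.3 + 374 = 71156.3 s, i.e. 19.77 hours.

19.77 hours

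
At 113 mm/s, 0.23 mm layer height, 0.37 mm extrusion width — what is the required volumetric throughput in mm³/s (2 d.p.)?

9.62

A: 0.23 × 0.37 → 0.0851 mm².
Q = v·A = 113 × 0.0851 = 9.62 mm³/s.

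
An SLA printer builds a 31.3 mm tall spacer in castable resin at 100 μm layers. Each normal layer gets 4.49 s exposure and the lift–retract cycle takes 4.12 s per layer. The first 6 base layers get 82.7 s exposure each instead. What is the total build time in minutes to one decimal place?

Layers = ⌈31.3/0.1⌉ = 313.
Burn-in layers = 6 × (82.7 + 4.12) = 520.92 s.
Remaining layers = 307 × (4.49 + 4.12) = 2643.27 s.
Sum: 520.92 + 2643.27 = 3164.19 s → 52.7 minutes.

52.7 minutes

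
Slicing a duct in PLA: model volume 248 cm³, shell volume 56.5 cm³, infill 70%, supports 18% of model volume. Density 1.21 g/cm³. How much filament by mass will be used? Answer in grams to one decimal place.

284.6 g

Interior volume = 248 − 56.5, so 191.5 cm³.
Deposited infill = 0.70 × 191.5 = 134.05 cm³.
Support = 0.18 × 248, so 44.64 cm³.
Total extruded: 56.5 + 134.05 + 44.64 → 235.19 cm³.
Mass: 235.19 × 1.21 → 284.5799 g.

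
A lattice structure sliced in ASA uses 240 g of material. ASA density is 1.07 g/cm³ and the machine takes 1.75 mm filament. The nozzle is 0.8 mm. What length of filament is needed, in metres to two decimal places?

Extruded volume: 240/1.07 = 224.2991 cm³ (224299.1 mm³).
A = π r² = π × 0.875² = 2.4053 mm².
L = V/A = 224299.1/2.4053 = 93252.03 mm → 93.25 m.

93.25 m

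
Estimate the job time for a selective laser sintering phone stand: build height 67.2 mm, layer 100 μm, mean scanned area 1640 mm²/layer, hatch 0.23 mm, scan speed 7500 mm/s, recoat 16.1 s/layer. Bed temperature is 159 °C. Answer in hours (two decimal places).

3.18 hours

Layers = ⌈67.2/0.1⌉ = 672.
Hatch length per layer = 1640 / 0.23, so 7130.4 mm.
Per-layer scan time = 7130.4 / 7500 = 0.9507 s.
Per-layer time = 0.9507 + 16.1 = 17.0507 s.
Total: 672 × 17.0507 s = 11458.0704 s → 3.18 hours.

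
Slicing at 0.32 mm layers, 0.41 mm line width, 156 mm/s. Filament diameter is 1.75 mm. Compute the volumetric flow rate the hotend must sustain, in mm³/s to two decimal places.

Extrusion cross-section = 0.32 × 0.41 = 0.1312 mm².
Volumetric flow = 156 × 0.1312 = 20.47 mm³/s.

20.47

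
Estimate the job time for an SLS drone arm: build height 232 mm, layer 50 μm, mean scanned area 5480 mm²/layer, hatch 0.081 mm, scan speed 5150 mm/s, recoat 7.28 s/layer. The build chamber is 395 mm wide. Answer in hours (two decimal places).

26.31 hours

Layers = ⌈232/0.05⌉ = 4640.
Scan path per layer = 5480 / 0.081, so 67654.3 mm.
Scan time per layer: 67654.3 / 5150 → 13.1368 s.
Layer cycle = 13.1368 + 7.28, so 20.4168 s.
4640 layers × 20.4168 s/layer = 94733.952 s, i.e. 26.31 hours.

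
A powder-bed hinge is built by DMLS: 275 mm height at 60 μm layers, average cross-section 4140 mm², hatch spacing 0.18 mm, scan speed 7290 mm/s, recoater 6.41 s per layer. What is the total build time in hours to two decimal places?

Layer count = ceil(275 / 0.06) = 4584.
Scan path per layer = 4140 / 0.18 = 23000 mm.
Laser time per layer = 23000 / 7290, so 3.155 s.
Layer cycle = 3.155 + 6.41 = 9.565 s.
Total: 4584 × 9.565 s = 43845.96 s → 12.18 hours.

12.18 hours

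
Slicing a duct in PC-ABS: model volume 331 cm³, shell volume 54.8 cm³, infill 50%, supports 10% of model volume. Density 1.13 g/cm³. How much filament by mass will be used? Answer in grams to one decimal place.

255.4 g

Infill region = 331 − 54.8, so 276.2 cm³.
Infill deposited = 0.50 × 276.2 = 138.1 cm³.
Support = 0.10 × 331 = 33.1 cm³.
Deposited volume = 54.8 + 138.1 + 33.1, so 226 cm³.
Mass: 226 × 1.13 → 255.38 g.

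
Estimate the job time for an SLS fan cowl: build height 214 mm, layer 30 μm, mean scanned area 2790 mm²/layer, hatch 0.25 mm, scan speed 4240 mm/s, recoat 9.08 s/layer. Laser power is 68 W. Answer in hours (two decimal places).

Layer count = ceil(214 / 0.03) = 7134.
Hatch length per layer: 2790 / 0.25 → 11160 mm.
Per-layer scan time = 11160 / 4240 = 2.6321 s.
Layer cycle = 2.6321 + 9.08 = 11.7121 s.
Build time = 7134 × 11.7121 = 83554.1214 s = 23.21 hours.

23.21 hours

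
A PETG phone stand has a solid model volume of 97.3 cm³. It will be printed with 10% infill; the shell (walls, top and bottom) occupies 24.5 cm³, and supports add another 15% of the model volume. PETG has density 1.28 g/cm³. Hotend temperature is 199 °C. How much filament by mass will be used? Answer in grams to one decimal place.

Interior volume = 97.3 − 24.5, so 72.8 cm³.
Infill volume = 0.10 × 72.8, so 7.28 cm³.
Support: 0.15 × 97.3 → 14.595 cm³.
Total extruded: 24.5 + 7.28 + 14.595 → 46.375 cm³.
Mass: 46.375 × 1.28 → 59.36 g.

59.4 g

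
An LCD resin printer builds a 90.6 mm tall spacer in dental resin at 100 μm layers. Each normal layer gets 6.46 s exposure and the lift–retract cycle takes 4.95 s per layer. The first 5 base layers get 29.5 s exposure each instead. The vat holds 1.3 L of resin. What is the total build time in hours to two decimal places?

Number of layers: 90.6 / 0.1 → 906 (rounded up).
Base layers = 5 × (29.5 + 4.95) = 172.25 s.
Remaining layers = 901 × (6.46 + 4.95) = 10280.41 s.
Sum: 172.25 + 10280.41 = 10452.66 s → 2.90 hours.

2.90 hours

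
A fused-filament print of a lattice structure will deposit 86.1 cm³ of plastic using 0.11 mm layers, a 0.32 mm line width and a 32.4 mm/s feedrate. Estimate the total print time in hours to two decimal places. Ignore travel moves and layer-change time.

20.97 hours

Bead cross-section = 0.11 × 0.32, so 0.0352 mm².
Total extruded path = 86100/0.0352 = 2446022.7 mm.
Print-move time = 2446022.7 / 32.4, so 75494.5 s.
That's 75494.5 s → 20.97 hours.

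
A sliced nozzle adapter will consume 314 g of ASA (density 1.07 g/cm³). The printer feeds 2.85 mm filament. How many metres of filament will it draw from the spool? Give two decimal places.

Extruded volume: 314/1.07 = 293.4579 cm³ (293457.9 mm³).
Filament cross-section = π × (2.85/2)² = 6.3794 mm².
L = V/A = 293457.9/6.3794 = 46000.86 mm → 46.00 m.

46.00 m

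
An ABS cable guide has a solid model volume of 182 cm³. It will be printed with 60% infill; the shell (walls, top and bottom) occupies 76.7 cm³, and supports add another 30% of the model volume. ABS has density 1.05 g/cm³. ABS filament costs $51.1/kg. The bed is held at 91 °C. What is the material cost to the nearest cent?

Infill region = 182 − 76.7 = 105.3 cm³.
Deposited infill = 0.60 × 105.3 = 63.18 cm³.
Support = 0.30 × 182 = 54.6 cm³.
Deposited volume = 76.7 + 63.18 + 54.6 = 194.48 cm³.
Mass: 194.48 × 1.05 → 204.204 g.
At $51.1/kg: 204.204/1000 × 51.1 = $10.43.

$10.43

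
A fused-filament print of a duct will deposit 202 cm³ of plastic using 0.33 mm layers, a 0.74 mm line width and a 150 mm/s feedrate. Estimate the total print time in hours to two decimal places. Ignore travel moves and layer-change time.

1.53 hours

Extrusion cross-section = 0.33 × 0.74, so 0.2442 mm².
Total extruded path = 202000/0.2442 = 827190.8 mm.
Print-move time = 827190.8 / 150, so 5514.6 s.
Converting: 5514.6 s = 1.53 hours.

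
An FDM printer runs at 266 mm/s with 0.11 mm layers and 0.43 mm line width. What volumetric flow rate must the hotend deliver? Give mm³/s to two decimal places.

12.58

A = 0.11 × 0.43, so 0.0473 mm².
Q = v·A = 266 × 0.0473 = 12.58 mm³/s.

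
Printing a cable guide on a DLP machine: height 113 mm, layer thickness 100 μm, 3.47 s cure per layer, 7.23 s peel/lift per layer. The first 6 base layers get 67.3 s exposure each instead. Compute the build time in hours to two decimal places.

Layers = ⌈113/0.1⌉ = 1130.
Burn-in layers: 6 × (67.3 + 7.23) → 447.18 s.
Normal layers = 1124 × (3.47 + 7.23), so 12026.8 s.
Sum: 447.18 + 12026.8 = 12473.98 s → 3.46 hours.

3.46 hours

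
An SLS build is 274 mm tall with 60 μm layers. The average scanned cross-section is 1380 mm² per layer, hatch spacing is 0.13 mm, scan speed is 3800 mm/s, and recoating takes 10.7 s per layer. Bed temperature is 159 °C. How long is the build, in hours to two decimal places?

Number of layers: 274 / 0.06 → 4567 (rounded up).
Per-layer scan distance = 1380 / 0.13, so 10615.4 mm.
Per-layer scan time = 10615.4 / 3800 = 2.7935 s.
Time per layer: 2.7935 + 10.7 → 13.4935 s.
Total: 4567 × 13.4935 s = 61624.8145 s → 17.12 hours.

17.12 hours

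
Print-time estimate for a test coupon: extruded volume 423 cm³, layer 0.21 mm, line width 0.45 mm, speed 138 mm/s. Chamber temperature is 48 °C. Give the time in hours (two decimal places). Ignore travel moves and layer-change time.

Extrusion cross-section = 0.21 × 0.45, so 0.0945 mm².
Toolpath length = 423 cm³ / 0.0945 mm² = 423000 / 0.0945 = 4476190.5 mm.
Extrusion time: 4476190.5 / 138 → 32436.2 s.
In the requested units: 32436.2 s = 9.01 hours.

9.01 hours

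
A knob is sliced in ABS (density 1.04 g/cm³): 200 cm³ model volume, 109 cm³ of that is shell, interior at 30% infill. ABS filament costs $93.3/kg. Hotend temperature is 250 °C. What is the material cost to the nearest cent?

$13.23

Interior volume = 200 − 109, so 91 cm³.
Infill volume = 0.30 × 91, so 27.3 cm³.
Total extruded: 109 + 27.3 → 136.3 cm³.
Mass: 136.3 × 1.04 → 141.752 g.
Cost = 141.752 g / 1000 × $93.3/kg = $13.23.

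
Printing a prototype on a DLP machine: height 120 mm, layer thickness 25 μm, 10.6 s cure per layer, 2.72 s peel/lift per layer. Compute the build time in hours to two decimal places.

17.76 hours

Number of layers: 120 / 0.025 → 4800 (rounded up).
Each layer takes = 10.6 + 2.72 = 13.32 s.
Build time: 4800 × 13.32 s = 63936 s, i.e. 17.76 hours.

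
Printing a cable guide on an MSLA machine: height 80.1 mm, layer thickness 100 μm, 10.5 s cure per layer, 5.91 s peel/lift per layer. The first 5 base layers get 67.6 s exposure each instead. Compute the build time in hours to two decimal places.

Number of layers: 80.1 / 0.1 → 801 (rounded up).
Bottom layers: 5 × (67.6 + 5.91) → 367.55 s.
Regular layers = 796 × (10.5 + 5.91) = 13062.36 s.
Sum: 367.55 + 13062.36 = 13429.91 s → 3.73 hours.

3.73 hours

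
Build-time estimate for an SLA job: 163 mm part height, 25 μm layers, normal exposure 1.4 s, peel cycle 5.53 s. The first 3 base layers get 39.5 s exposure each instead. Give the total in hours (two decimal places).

Layer count = ceil(163 / 0.025) = 6520.
Burn-in layers = 3 × (39.5 + 5.53), so 135.09 s.
Regular layers: 6517 × (1.4 + 5.53) → 45162.81 s.
Sum: 135.09 + 45162.81 = 45297.9 s → 12.58 hours.

12.58 hours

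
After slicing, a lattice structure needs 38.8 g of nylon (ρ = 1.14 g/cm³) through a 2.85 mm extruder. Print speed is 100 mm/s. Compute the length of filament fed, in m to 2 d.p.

Extruded volume: 38.8/1.14 = 34.0351 cm³ (34035.1 mm³).
Cross-section of 2.85 mm filament: π·(2.85/2)² = 6.3794 mm².
Length = 34035.1 / 6.3794 = 5335.16 mm = 5.34 m.

5.34 m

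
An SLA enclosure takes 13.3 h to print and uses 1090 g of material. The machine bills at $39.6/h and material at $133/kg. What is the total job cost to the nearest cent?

$671.65

Time charge = 39.6 × 13.3 = $526.68.
Material cost: 133 × 1090/1000 → $144.97.
Total = 526.68 + 144.97 = $671.65.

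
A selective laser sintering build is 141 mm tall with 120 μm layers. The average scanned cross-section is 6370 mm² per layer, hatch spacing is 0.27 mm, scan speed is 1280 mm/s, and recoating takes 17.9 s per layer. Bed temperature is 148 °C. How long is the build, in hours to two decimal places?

Layer count = ceil(141 / 0.12) = 1175.
Per-layer scan distance: 6370 / 0.27 → 23592.6 mm.
Laser time per layer = 23592.6 / 1280, so 18.4317 s.
Layer cycle = 18.4317 + 17.9, so 36.3317 s.
Build time = 1175 × 36.3317 = 42689.7475 s = 11.86 hours.

11.86 hours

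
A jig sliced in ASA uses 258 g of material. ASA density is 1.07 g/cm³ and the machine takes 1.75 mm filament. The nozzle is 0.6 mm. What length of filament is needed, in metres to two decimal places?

100.25 m

Extruded volume: 258/1.07 = 241.1215 cm³ (241121.5 mm³).
Filament cross-section = π × (1.75/2)² = 2.4053 mm².
Length = 241121.5 / 2.4053 = 100245.92 mm = 100.25 m.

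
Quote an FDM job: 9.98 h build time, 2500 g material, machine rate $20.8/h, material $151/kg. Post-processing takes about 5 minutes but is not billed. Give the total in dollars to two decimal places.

$585.08

Machine-time cost = 20.8 × 9.98, so $207.584.
Material cost = 151 × 2500/1000 = $377.50.
Total = 207.584 + 377.50 = 585.084 ≈ $585.08.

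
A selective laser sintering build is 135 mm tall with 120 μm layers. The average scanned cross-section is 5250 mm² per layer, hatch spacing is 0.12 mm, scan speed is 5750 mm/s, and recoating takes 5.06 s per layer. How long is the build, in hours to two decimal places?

3.96 hours

Layer count = ceil(135 / 0.12) = 1125.
Hatch length per layer: 5250 / 0.12 → 43750 mm.
Scan time per layer = 43750 / 5750, so 7.6087 s.
Per-layer time = 7.6087 + 5.06 = 12.6687 s.
Build time = 1125 × 12.6687 = 14252.2875 s = 3.96 hours.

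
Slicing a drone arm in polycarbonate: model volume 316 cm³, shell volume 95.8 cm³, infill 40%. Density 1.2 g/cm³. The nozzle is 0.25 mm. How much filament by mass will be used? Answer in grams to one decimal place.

Interior volume = 316 − 95.8, so 220.2 cm³.
Deposited infill = 0.40 × 220.2 = 88.08 cm³.
Total extruded = 95.8 + 88.08 = 183.88 cm³.
Mass = 183.88 × 1.2, so 220.656 g.

220.7 g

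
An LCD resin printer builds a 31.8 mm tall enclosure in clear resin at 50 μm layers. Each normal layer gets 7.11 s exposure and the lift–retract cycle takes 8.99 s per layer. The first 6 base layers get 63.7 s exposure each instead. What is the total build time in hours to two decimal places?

Layer count = ceil(31.8 / 0.05) = 636.
Base layers: 6 × (63.7 + 8.99) → 436.14 s.
Normal layers = 630 × (7.11 + 8.99), so 10143 s.
Sum: 436.14 + 10143 = 10579.14 s → 2.94 hours.

2.94 hours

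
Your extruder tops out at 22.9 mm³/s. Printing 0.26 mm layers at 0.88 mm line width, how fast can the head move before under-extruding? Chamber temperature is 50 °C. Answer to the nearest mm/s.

100 mm/s

Bead cross-section = 0.26 × 0.88, so 0.2288 mm².
Max speed = 22.9 / 0.2288 = 100.09 ≈ 100 mm/s.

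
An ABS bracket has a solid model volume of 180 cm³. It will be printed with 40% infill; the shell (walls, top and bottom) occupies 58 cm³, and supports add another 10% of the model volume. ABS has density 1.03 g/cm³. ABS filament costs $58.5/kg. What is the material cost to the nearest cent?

Infill region: 180 − 58 → 122 cm³.
Deposited infill = 0.40 × 122, so 48.8 cm³.
Support: 0.10 × 180 → 18 cm³.
Total printed volume = 58 + 48.8 + 18 = 124.8 cm³.
Mass: 124.8 × 1.03 → 128.544 g.
Cost = 128.544 g / 1000 × $58.5/kg = $7.52.

$7.52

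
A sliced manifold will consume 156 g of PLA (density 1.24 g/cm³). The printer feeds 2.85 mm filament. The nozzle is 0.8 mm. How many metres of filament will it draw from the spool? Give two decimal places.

19.72 m

Extruded volume: 156/1.24 = 125.8065 cm³ (125806.5 mm³).
Filament cross-section = π × (2.85/2)² = 6.3794 mm².
Length = 125806.5 / 6.3794 = 19720.74 mm = 19.72 m.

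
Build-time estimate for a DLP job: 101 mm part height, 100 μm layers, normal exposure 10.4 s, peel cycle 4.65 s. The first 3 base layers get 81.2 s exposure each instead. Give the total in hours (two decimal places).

4.28 hours

Layers = ⌈101/0.1⌉ = 1010.
Burn-in layers = 3 × (81.2 + 4.65), so 257.55 s.
Regular layers = 1007 × (10.4 + 4.65), so 15155.35 s.
Total = 257.55 + 15155.35 = 15412.9 s = 4.28 hours.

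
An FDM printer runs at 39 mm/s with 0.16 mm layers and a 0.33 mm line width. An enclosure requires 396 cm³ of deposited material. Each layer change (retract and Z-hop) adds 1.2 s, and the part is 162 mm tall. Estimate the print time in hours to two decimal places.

Bead cross-section = 0.16 × 0.33 = 0.0528 mm².
Total extruded path = 396000/0.0528 = 7500000 mm.
Time extruding = 7500000 / 39 = 192307.7 s.
Layer count = ceil(162 / 0.16) = 1013.
Non-print overhead: 1013 × 1.2 → 1215.6 s.
Total = 192307.7 + 1215.6 = 193523.3 s = 53.76 hours.

53.76 hours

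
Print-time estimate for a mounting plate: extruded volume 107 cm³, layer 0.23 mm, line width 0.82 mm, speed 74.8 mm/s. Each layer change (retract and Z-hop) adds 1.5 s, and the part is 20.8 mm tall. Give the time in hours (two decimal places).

Line area = 0.23 × 0.82 = 0.1886 mm².
Path length: 107000 mm³ / 0.1886 mm² → 567338.3 mm.
Extrusion time = 567338.3 / 74.8, so 7584.7 s.
Layer count = ceil(20.8 / 0.23) = 91.
Layer-change overhead = 91 × 1.5 = 136.5 s.
Total = 7584.7 + 136.5 = 7721.2 s = 2.14 hours.

2.14 hours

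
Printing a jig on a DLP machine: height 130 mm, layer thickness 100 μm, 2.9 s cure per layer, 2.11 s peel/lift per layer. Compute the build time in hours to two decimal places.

1.81 hours

Layers = ⌈130/0.1⌉ = 1300.
Each layer takes: 2.9 + 2.11 → 5.01 s.
Build time: 1300 × 5.01 s = 6513 s, i.e. 1.81 hours.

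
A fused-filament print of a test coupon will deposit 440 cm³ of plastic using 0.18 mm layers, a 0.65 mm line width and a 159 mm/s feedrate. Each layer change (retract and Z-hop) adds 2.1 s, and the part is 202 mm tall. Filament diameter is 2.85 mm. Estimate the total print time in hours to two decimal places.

Bead cross-section = 0.18 × 0.65, so 0.117 mm².
Path length: 440000 mm³ / 0.117 mm² → 3760683.8 mm.
Print-move time: 3760683.8 / 159 → 23652.1 s.
Layers = ⌈202/0.18⌉ = 1123.
Layer-change overhead: 1123 × 2.1 → 2358.3 s.
Total = 23652.1 + 2358.3 = 26010.4 s = 7.23 hours.

7.23 hours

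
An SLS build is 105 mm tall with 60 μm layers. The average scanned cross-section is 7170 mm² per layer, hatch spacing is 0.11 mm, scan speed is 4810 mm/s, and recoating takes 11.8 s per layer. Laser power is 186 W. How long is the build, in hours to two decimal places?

12.32 hours

Layer count = ceil(105 / 0.06) = 1750.
Scan path per layer = 7170 / 0.11 = 65181.8 mm.
Scan time per layer = 65181.8 / 4810, so 13.5513 s.
Time per layer = 13.5513 + 11.8, so 25.3513 s.
Total: 1750 × 25.3513 s = 44364.775 s → 12.32 hours.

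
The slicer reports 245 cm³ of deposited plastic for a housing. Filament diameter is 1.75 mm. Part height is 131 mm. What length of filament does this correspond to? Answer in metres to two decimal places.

Filament cross-section = π × (1.75/2)² = 2.4053 mm².
Length = 245 cm³ / 2.4053 mm² = 245000 / 2.4053 = 101858.4 mm = 101.86 m.

101.86 m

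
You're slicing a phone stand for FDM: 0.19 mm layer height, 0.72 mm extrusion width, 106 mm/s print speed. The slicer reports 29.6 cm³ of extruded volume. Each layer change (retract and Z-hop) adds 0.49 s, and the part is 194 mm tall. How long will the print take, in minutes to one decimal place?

Bead cross-section = 0.19 × 0.72 = 0.1368 mm².
Path length: 29600 mm³ / 0.1368 mm² → 216374.3 mm.
Time extruding: 216374.3 / 106 → 2041.3 s.
Layer count = ceil(194 / 0.19) = 1022.
Z-hop total = 1022 × 0.49, so 500.78 s.
Total = 2041.3 + 500.78 = 2542.08 s = 42.4 minutes.

42.4 minutes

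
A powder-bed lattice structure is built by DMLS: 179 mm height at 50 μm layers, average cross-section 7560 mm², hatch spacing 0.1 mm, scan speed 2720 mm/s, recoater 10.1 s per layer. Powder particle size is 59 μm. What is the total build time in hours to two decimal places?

Layer count = ceil(179 / 0.05) = 3580.
Hatch length per layer = 7560 / 0.1, so 75600 mm.
Laser time per layer = 75600 / 2720, so 27.7941 s.
Per-layer time: 27.7941 + 10.1 → 37.8941 s.
3580 layers × 37.8941 s/layer = 135660.878 s, i.e. 37.68 hours.

37.68 hours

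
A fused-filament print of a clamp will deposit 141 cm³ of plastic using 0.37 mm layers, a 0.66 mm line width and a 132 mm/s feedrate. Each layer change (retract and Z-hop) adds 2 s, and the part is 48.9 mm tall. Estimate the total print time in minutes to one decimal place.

Extrusion cross-section = 0.37 × 0.66 = 0.2442 mm².
Path length: 141000 mm³ / 0.2442 mm² → 577395.6 mm.
Extrusion time = 577395.6 / 132 = 4374.2 s.
Layers = ⌈48.9/0.37⌉ = 133.
Z-hop total: 133 × 2 → 266 s.
Altogether 4374.2 + 266 = 4640.2 s, i.e. 77.3 minutes.

77.3 minutes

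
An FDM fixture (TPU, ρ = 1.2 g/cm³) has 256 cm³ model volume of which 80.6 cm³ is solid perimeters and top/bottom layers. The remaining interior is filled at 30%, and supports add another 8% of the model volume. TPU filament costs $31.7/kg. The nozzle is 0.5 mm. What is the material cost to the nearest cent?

Infill region = 256 − 80.6, so 175.4 cm³.
Infill deposited = 0.30 × 175.4 = 52.62 cm³.
Support = 0.08 × 256, so 20.48 cm³.
Deposited volume: 80.6 + 52.62 + 20.48 → 153.7 cm³.
Mass: 153.7 × 1.2 → 184.44 g.
At $31.7/kg: 184.44/1000 × 31.7 = $5.85.

$5.85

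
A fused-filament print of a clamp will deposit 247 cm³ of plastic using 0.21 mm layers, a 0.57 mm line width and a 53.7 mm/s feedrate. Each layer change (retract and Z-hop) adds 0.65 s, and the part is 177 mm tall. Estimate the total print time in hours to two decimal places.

Line area = 0.21 × 0.57, so 0.1197 mm².
Toolpath length = 247 cm³ / 0.1197 mm² = 247000 / 0.1197 = 2063492.1 mm.
Print-move time = 2063492.1 / 53.7 = 38426.3 s.
Number of layers: 177 / 0.21 → 843 (rounded up).
Non-print overhead = 843 × 0.65 = 547.95 s.
Altogether 38426.3 + 547.95 = 38974.25 s, i.e. 10.83 hours.

10.83 hours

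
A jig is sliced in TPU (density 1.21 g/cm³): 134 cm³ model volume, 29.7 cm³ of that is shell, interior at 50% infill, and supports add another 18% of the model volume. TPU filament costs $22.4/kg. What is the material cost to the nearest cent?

Volume inside the shell = 134 − 29.7 = 104.3 cm³.
Deposited infill = 0.50 × 104.3 = 52.15 cm³.
Support = 0.18 × 134, so 24.12 cm³.
Total printed volume: 29.7 + 52.15 + 24.12 → 105.97 cm³.
Mass: 105.97 × 1.21 → 128.2237 g.
Cost = 128.2237 g / 1000 × $22.4/kg = $2.87.

$2.87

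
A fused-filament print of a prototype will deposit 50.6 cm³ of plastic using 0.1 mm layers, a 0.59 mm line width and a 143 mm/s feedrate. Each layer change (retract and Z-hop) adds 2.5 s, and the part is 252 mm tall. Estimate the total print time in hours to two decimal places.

Line area: 0.1 × 0.59 → 0.059 mm².
Total extruded path = 50600/0.059 = 857627.1 mm.
Extrusion time = 857627.1 / 143 = 5997.4 s.
Number of layers: 252 / 0.1 → 2520 (rounded up).
Layer-change overhead = 2520 × 2.5 = 6300 s.
Altogether 5997.4 + 6300 = 12297.4 s, i.e. 3.42 hours.

3.42 hours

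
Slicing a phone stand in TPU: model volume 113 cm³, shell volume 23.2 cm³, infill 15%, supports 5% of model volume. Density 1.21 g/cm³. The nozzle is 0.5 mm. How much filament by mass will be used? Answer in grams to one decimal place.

51.2 g

Volume inside the shell: 113 − 23.2 → 89.8 cm³.
Deposited infill = 0.15 × 89.8, so 13.47 cm³.
Support: 0.05 × 113 → 5.65 cm³.
Total extruded: 23.2 + 13.47 + 5.65 → 42.32 cm³.
Mass = 42.32 × 1.21 = 51.2072 g.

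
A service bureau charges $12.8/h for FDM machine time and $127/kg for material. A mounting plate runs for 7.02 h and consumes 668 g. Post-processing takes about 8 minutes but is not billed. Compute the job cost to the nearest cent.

Machine cost = 12.8 × 7.02, so $89.856.
Material charge: 127 × 668/1000 → $84.836.
Job cost: 89.856 + 84.836 = 174.692 ≈ $174.69.

$174.69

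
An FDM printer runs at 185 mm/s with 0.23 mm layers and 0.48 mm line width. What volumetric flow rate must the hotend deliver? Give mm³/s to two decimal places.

Bead cross-section: 0.23 × 0.48 → 0.1104 mm².
Q = v·A = 185 × 0.1104 = 20.42 mm³/s.

20.42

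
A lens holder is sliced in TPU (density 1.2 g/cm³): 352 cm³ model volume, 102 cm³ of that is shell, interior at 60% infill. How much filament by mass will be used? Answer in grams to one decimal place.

302.4 g

Volume inside the shell = 352 − 102, so 250 cm³.
Infill volume: 0.60 × 250 → 150 cm³.
Deposited volume: 102 + 150 → 252 cm³.
Mass = 252 × 1.2 = 302.4 g.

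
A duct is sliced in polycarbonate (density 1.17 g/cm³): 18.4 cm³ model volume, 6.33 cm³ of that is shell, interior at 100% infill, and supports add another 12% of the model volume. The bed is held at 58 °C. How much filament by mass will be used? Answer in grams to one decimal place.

Interior volume = 18.4 − 6.33, so 12.07 cm³.
Infill volume: 1.00 × 12.07 → 12.07 cm³.
Support = 0.12 × 18.4 = 2.208 cm³.
Total printed volume = 6.33 + 12.07 + 2.208, so 20.608 cm³.
Mass = 20.608 × 1.17, so 24.11136 g.

24.1 g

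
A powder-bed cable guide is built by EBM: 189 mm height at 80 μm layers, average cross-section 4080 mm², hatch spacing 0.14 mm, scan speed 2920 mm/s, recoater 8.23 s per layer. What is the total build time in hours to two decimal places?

Number of layers: 189 / 0.08 → 2363 (rounded up).
Scan path per layer = 4080 / 0.14, so 29142.9 mm.
Beam time per layer = 29142.9 / 2920 = 9.9804 s.
Time per layer = 9.9804 + 8.23, so 18.2104 s.
Build time = 2363 × 18.2104 = 43031.1752 s = 11.95 hours.

11.95 hours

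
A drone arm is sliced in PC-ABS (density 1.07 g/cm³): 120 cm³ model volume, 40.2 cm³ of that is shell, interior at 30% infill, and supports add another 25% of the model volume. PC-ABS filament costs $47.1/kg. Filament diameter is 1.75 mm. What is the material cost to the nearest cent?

$4.74

Volume inside the shell: 120 − 40.2 → 79.8 cm³.
Deposited infill = 0.30 × 79.8 = 23.94 cm³.
Support: 0.25 × 120 → 30 cm³.
Total extruded = 40.2 + 23.94 + 30, so 94.14 cm³.
Mass = 94.14 × 1.07, so 100.7298 g.
Cost = 100.7298 g / 1000 × $47.1/kg = $4.74.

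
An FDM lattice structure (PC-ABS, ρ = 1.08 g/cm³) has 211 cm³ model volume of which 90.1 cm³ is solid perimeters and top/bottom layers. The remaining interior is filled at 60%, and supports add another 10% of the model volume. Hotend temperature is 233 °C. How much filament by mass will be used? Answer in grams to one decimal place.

198.4 g

Interior volume = 211 − 90.1 = 120.9 cm³.
Infill deposited = 0.60 × 120.9 = 72.54 cm³.
Support = 0.10 × 211 = 21.1 cm³.
Total extruded = 90.1 + 72.54 + 21.1, so 183.74 cm³.
Mass = 183.74 × 1.08 = 198.4392 g.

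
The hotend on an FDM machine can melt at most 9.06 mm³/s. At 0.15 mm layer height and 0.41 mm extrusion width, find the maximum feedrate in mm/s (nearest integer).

147 mm/s

A: 0.15 × 0.41 → 0.0615 mm².
v_max = Q/A = 9.06/0.0615 = 147.32 mm/s → 147 mm/s.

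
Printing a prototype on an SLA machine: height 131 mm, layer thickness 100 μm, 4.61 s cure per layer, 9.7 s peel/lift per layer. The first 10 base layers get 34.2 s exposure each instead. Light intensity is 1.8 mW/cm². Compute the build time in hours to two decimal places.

Number of layers: 131 / 0.1 → 1310 (rounded up).
Bottom layers = 10 × (34.2 + 9.7), so 439 s.
Remaining layers = 1300 × (4.61 + 9.7), so 18603 s.
Sum: 439 + 18603 = 19042 s → 5.29 hours.

5.29 hours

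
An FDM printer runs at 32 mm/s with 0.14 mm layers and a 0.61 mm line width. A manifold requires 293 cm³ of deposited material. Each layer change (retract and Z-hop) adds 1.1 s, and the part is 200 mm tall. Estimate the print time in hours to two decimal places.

30.22 hours

Line area = 0.14 × 0.61 = 0.0854 mm².
Toolpath length = 293 cm³ / 0.0854 mm² = 293000 / 0.0854 = 3430913.3 mm.
Extrusion time: 3430913.3 / 32 → 107216 s.
Layer count = ceil(200 / 0.14) = 1429.
Layer-change overhead: 1429 × 1.1 → 1571.9 s.
Altogether 107216 + 1571.9 = 108787.9 s, i.e. 30.22 hours.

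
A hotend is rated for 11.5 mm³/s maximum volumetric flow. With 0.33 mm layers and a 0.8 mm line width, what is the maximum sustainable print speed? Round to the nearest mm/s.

44 mm/s

Bead cross-section = 0.33 × 0.8 = 0.264 mm².
Max speed = 11.5 / 0.264 = 43.56 ≈ 44 mm/s.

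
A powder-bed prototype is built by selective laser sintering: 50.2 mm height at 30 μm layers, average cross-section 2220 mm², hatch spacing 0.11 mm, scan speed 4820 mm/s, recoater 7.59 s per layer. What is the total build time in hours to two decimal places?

5.48 hours

Layers = ⌈50.2/0.03⌉ = 1674.
Per-layer scan distance = 2220 / 0.11 = 20181.8 mm.
Per-layer scan time: 20181.8 / 4820 → 4.1871 s.
Time per layer = 4.1871 + 7.59, so 11.7771 s.
Build time = 1674 × 11.7771 = 19714.8654 s = 5.48 hours.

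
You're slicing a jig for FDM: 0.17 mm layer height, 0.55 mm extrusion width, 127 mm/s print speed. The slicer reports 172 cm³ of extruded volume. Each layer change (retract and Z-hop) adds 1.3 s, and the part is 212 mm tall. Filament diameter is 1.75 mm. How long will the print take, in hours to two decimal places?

4.47 hours

Line area = 0.17 × 0.55, so 0.0935 mm².
Toolpath length = 172 cm³ / 0.0935 mm² = 172000 / 0.0935 = 1839572.2 mm.
Time extruding: 1839572.2 / 127 → 14484.8 s.
Layers = ⌈212/0.17⌉ = 1248.
Non-print overhead: 1248 × 1.3 → 1622.4 s.
Altogether 14484.8 + 1622.4 = 16107.2 s, i.e. 4.47 hours.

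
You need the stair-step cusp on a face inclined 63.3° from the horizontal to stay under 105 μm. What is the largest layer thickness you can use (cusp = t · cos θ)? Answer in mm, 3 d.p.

0.234 mm

cos(63.3°) = 0.4493; t_max = 0.105/0.4493 = 0.234 mm.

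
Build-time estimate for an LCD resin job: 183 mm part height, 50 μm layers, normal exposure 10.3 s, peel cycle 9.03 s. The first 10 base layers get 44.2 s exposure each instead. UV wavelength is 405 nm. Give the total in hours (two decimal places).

19.75 hours

Layers = ⌈183/0.05⌉ = 3660.
Base layers = 10 × (44.2 + 9.03) = 532.3 s.
Regular layers = 3650 × (10.3 + 9.03), so 70554.5 s.
Sum: 532.3 + 70554.5 = 71086.8 s → 19.75 hours.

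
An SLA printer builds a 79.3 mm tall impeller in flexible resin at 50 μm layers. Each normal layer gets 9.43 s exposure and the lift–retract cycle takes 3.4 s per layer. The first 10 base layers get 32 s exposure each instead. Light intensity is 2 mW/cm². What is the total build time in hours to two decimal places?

5.72 hours

Number of layers: 79.3 / 0.05 → 1586 (rounded up).
Burn-in layers: 10 × (32 + 3.4) → 354 s.
Remaining layers = 1576 × (9.43 + 3.4), so 20220.08 s.
Total = 354 + 20220.08 = 20574.08 s = 5.72 hours.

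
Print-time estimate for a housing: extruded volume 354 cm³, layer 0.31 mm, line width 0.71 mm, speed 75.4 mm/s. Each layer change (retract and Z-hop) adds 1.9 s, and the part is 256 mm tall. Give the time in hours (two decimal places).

Bead cross-section: 0.31 × 0.71 → 0.2201 mm².
Path length: 354000 mm³ / 0.2201 mm² → 1608359.8 mm.
Print-move time = 1608359.8 / 75.4 = 21331 s.
Layers = ⌈256/0.31⌉ = 826.
Non-print overhead = 826 × 1.9, so 1569.4 s.
Altogether 21331 + 1569.4 = 22900.4 s, i.e. 6.36 hours.

6.36 hours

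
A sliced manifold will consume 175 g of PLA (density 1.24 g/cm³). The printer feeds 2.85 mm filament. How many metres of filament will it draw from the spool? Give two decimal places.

Extruded volume: 175/1.24 = 141.129 cm³ (141129 mm³).
A = π r² = π × 1.425² = 6.3794 mm².
Length = 141129 / 6.3794 = 22122.61 mm = 22.12 m.

22.12 m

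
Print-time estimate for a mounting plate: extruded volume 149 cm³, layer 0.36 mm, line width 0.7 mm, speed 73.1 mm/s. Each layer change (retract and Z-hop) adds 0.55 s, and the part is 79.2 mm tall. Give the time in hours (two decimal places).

2.28 hours

Line area: 0.36 × 0.7 → 0.252 mm².
Toolpath length = 149 cm³ / 0.252 mm² = 149000 / 0.252 = 591269.8 mm.
Extrusion time = 591269.8 / 73.1, so 8088.5 s.
Layers = ⌈79.2/0.36⌉ = 220.
Z-hop total = 220 × 0.55, so 121 s.
Total = 8088.5 + 121 = 8209.5 s = 2.28 hours.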